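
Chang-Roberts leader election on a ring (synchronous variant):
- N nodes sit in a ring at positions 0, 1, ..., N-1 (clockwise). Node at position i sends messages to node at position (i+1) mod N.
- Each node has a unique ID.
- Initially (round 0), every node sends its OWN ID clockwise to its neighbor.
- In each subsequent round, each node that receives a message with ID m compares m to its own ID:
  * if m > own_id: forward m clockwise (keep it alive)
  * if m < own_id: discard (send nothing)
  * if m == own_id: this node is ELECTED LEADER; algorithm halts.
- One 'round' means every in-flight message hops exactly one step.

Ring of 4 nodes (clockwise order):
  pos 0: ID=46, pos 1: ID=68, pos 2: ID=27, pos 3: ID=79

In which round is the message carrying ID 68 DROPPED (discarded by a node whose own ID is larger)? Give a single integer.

Round 1: pos1(id68) recv 46: drop; pos2(id27) recv 68: fwd; pos3(id79) recv 27: drop; pos0(id46) recv 79: fwd
Round 2: pos3(id79) recv 68: drop; pos1(id68) recv 79: fwd
Round 3: pos2(id27) recv 79: fwd
Round 4: pos3(id79) recv 79: ELECTED
Message ID 68 originates at pos 1; dropped at pos 3 in round 2

Answer: 2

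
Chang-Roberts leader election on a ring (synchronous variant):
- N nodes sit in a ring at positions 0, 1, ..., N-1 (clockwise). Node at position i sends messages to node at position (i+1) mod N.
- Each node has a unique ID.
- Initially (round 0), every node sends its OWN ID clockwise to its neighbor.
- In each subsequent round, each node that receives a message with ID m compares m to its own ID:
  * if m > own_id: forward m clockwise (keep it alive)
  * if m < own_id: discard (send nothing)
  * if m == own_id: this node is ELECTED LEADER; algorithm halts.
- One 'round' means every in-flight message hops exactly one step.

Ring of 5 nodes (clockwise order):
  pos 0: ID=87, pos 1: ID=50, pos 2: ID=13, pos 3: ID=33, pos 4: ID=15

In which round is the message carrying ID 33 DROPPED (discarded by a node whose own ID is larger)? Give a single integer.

Answer: 2

Derivation:
Round 1: pos1(id50) recv 87: fwd; pos2(id13) recv 50: fwd; pos3(id33) recv 13: drop; pos4(id15) recv 33: fwd; pos0(id87) recv 15: drop
Round 2: pos2(id13) recv 87: fwd; pos3(id33) recv 50: fwd; pos0(id87) recv 33: drop
Round 3: pos3(id33) recv 87: fwd; pos4(id15) recv 50: fwd
Round 4: pos4(id15) recv 87: fwd; pos0(id87) recv 50: drop
Round 5: pos0(id87) recv 87: ELECTED
Message ID 33 originates at pos 3; dropped at pos 0 in round 2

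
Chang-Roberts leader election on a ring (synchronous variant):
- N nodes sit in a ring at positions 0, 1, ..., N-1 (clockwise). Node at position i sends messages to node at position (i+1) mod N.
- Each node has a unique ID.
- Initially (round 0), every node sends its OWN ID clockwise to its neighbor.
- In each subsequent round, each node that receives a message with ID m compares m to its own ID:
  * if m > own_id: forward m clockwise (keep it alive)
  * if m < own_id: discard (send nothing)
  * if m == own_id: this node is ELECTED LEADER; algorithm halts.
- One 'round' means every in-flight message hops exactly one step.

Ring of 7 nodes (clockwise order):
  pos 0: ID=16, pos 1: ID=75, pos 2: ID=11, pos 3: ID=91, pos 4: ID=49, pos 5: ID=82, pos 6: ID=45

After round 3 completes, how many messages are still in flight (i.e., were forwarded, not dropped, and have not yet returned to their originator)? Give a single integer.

Answer: 2

Derivation:
Round 1: pos1(id75) recv 16: drop; pos2(id11) recv 75: fwd; pos3(id91) recv 11: drop; pos4(id49) recv 91: fwd; pos5(id82) recv 49: drop; pos6(id45) recv 82: fwd; pos0(id16) recv 45: fwd
Round 2: pos3(id91) recv 75: drop; pos5(id82) recv 91: fwd; pos0(id16) recv 82: fwd; pos1(id75) recv 45: drop
Round 3: pos6(id45) recv 91: fwd; pos1(id75) recv 82: fwd
After round 3: 2 messages still in flight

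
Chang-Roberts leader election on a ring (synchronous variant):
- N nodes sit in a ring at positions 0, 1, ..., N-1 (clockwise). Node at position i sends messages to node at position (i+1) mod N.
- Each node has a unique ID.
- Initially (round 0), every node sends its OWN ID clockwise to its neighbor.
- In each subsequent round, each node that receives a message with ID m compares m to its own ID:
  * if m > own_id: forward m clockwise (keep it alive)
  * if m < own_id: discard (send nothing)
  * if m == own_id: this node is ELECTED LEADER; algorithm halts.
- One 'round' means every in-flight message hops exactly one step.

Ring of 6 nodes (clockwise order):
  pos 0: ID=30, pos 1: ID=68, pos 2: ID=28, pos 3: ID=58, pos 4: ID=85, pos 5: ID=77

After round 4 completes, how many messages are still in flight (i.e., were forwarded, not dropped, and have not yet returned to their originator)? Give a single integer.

Round 1: pos1(id68) recv 30: drop; pos2(id28) recv 68: fwd; pos3(id58) recv 28: drop; pos4(id85) recv 58: drop; pos5(id77) recv 85: fwd; pos0(id30) recv 77: fwd
Round 2: pos3(id58) recv 68: fwd; pos0(id30) recv 85: fwd; pos1(id68) recv 77: fwd
Round 3: pos4(id85) recv 68: drop; pos1(id68) recv 85: fwd; pos2(id28) recv 77: fwd
Round 4: pos2(id28) recv 85: fwd; pos3(id58) recv 77: fwd
After round 4: 2 messages still in flight

Answer: 2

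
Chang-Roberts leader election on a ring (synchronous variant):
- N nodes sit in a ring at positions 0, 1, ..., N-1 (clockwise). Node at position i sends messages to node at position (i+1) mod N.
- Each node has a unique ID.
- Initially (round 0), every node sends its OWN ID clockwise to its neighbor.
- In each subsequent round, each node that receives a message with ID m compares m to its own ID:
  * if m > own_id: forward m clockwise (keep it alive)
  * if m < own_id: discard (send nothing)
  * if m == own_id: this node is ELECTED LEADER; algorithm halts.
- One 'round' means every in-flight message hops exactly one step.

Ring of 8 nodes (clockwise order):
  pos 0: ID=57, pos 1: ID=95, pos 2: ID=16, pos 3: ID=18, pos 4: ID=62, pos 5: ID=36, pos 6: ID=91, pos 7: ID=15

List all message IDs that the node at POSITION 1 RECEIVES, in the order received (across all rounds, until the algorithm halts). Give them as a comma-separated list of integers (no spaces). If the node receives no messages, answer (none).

Answer: 57,91,95

Derivation:
Round 1: pos1(id95) recv 57: drop; pos2(id16) recv 95: fwd; pos3(id18) recv 16: drop; pos4(id62) recv 18: drop; pos5(id36) recv 62: fwd; pos6(id91) recv 36: drop; pos7(id15) recv 91: fwd; pos0(id57) recv 15: drop
Round 2: pos3(id18) recv 95: fwd; pos6(id91) recv 62: drop; pos0(id57) recv 91: fwd
Round 3: pos4(id62) recv 95: fwd; pos1(id95) recv 91: drop
Round 4: pos5(id36) recv 95: fwd
Round 5: pos6(id91) recv 95: fwd
Round 6: pos7(id15) recv 95: fwd
Round 7: pos0(id57) recv 95: fwd
Round 8: pos1(id95) recv 95: ELECTED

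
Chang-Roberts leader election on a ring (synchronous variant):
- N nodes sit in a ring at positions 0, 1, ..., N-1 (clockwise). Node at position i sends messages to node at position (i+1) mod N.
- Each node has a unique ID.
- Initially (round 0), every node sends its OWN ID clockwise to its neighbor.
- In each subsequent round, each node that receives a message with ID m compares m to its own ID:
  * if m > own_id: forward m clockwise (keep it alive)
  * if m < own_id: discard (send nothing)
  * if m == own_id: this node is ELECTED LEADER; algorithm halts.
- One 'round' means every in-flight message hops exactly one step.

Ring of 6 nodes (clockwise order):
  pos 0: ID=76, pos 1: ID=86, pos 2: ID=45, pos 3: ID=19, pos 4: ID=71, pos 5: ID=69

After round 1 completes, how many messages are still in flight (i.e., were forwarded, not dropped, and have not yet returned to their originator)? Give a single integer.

Answer: 3

Derivation:
Round 1: pos1(id86) recv 76: drop; pos2(id45) recv 86: fwd; pos3(id19) recv 45: fwd; pos4(id71) recv 19: drop; pos5(id69) recv 71: fwd; pos0(id76) recv 69: drop
After round 1: 3 messages still in flight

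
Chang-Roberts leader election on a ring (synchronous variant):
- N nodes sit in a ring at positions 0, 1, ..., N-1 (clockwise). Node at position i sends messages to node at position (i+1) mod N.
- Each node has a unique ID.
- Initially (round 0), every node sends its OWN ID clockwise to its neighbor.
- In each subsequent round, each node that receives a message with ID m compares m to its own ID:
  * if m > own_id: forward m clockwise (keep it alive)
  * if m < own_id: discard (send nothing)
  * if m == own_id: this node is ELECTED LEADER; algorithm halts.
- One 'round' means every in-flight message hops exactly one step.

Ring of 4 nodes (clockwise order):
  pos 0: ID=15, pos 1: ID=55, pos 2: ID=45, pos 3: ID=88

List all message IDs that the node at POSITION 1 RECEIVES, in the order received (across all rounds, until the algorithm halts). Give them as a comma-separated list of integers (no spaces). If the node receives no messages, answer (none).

Answer: 15,88

Derivation:
Round 1: pos1(id55) recv 15: drop; pos2(id45) recv 55: fwd; pos3(id88) recv 45: drop; pos0(id15) recv 88: fwd
Round 2: pos3(id88) recv 55: drop; pos1(id55) recv 88: fwd
Round 3: pos2(id45) recv 88: fwd
Round 4: pos3(id88) recv 88: ELECTED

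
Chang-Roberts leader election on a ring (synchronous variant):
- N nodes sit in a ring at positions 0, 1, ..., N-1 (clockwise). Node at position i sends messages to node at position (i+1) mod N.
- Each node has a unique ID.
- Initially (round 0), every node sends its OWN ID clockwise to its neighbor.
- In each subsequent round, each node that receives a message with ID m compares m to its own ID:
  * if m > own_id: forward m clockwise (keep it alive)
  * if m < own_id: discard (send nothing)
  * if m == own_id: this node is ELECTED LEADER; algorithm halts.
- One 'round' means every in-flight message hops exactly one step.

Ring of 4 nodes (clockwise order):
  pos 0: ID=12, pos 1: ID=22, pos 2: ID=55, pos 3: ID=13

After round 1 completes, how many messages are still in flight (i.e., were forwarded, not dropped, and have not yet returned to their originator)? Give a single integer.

Round 1: pos1(id22) recv 12: drop; pos2(id55) recv 22: drop; pos3(id13) recv 55: fwd; pos0(id12) recv 13: fwd
After round 1: 2 messages still in flight

Answer: 2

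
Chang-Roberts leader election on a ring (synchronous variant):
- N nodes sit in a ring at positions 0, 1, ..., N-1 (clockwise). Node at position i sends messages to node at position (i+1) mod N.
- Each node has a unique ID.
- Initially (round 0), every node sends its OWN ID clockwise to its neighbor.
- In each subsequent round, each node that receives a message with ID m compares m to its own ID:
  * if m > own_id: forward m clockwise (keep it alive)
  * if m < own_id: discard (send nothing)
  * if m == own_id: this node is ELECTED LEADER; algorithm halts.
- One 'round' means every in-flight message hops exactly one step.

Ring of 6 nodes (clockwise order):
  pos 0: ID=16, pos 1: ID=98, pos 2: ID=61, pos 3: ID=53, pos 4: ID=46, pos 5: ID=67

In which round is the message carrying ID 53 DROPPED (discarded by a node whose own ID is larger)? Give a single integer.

Round 1: pos1(id98) recv 16: drop; pos2(id61) recv 98: fwd; pos3(id53) recv 61: fwd; pos4(id46) recv 53: fwd; pos5(id67) recv 46: drop; pos0(id16) recv 67: fwd
Round 2: pos3(id53) recv 98: fwd; pos4(id46) recv 61: fwd; pos5(id67) recv 53: drop; pos1(id98) recv 67: drop
Round 3: pos4(id46) recv 98: fwd; pos5(id67) recv 61: drop
Round 4: pos5(id67) recv 98: fwd
Round 5: pos0(id16) recv 98: fwd
Round 6: pos1(id98) recv 98: ELECTED
Message ID 53 originates at pos 3; dropped at pos 5 in round 2

Answer: 2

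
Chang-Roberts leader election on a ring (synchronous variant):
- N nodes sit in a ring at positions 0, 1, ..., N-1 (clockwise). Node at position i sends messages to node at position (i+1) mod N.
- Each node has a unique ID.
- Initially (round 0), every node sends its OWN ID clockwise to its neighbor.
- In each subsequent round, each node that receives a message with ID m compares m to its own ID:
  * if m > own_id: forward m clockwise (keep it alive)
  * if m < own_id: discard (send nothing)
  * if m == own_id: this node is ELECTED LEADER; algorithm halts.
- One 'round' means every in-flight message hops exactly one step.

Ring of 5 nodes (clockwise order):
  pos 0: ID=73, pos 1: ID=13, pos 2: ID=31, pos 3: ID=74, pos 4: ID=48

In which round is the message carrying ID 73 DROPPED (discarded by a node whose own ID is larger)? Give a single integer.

Round 1: pos1(id13) recv 73: fwd; pos2(id31) recv 13: drop; pos3(id74) recv 31: drop; pos4(id48) recv 74: fwd; pos0(id73) recv 48: drop
Round 2: pos2(id31) recv 73: fwd; pos0(id73) recv 74: fwd
Round 3: pos3(id74) recv 73: drop; pos1(id13) recv 74: fwd
Round 4: pos2(id31) recv 74: fwd
Round 5: pos3(id74) recv 74: ELECTED
Message ID 73 originates at pos 0; dropped at pos 3 in round 3

Answer: 3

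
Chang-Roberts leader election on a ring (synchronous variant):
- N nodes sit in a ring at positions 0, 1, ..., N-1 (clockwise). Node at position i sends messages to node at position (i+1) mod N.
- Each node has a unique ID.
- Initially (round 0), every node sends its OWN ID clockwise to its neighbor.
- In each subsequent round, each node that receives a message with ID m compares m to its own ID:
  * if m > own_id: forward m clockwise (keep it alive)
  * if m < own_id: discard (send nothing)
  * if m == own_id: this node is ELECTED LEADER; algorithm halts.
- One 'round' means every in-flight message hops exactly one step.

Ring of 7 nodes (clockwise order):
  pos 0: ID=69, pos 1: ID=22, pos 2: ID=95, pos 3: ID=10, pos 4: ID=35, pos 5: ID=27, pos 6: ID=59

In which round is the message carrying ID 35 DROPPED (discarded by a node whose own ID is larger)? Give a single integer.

Answer: 2

Derivation:
Round 1: pos1(id22) recv 69: fwd; pos2(id95) recv 22: drop; pos3(id10) recv 95: fwd; pos4(id35) recv 10: drop; pos5(id27) recv 35: fwd; pos6(id59) recv 27: drop; pos0(id69) recv 59: drop
Round 2: pos2(id95) recv 69: drop; pos4(id35) recv 95: fwd; pos6(id59) recv 35: drop
Round 3: pos5(id27) recv 95: fwd
Round 4: pos6(id59) recv 95: fwd
Round 5: pos0(id69) recv 95: fwd
Round 6: pos1(id22) recv 95: fwd
Round 7: pos2(id95) recv 95: ELECTED
Message ID 35 originates at pos 4; dropped at pos 6 in round 2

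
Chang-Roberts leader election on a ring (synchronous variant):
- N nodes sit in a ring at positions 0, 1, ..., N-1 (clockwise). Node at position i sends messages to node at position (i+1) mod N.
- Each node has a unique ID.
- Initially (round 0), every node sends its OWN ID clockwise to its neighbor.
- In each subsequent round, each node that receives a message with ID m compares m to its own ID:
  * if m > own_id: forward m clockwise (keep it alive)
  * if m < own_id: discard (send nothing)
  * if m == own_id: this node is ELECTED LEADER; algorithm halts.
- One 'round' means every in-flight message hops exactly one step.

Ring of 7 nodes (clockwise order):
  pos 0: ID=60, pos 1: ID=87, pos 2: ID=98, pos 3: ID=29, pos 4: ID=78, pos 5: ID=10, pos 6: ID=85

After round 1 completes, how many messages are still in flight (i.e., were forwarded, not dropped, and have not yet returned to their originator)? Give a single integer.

Round 1: pos1(id87) recv 60: drop; pos2(id98) recv 87: drop; pos3(id29) recv 98: fwd; pos4(id78) recv 29: drop; pos5(id10) recv 78: fwd; pos6(id85) recv 10: drop; pos0(id60) recv 85: fwd
After round 1: 3 messages still in flight

Answer: 3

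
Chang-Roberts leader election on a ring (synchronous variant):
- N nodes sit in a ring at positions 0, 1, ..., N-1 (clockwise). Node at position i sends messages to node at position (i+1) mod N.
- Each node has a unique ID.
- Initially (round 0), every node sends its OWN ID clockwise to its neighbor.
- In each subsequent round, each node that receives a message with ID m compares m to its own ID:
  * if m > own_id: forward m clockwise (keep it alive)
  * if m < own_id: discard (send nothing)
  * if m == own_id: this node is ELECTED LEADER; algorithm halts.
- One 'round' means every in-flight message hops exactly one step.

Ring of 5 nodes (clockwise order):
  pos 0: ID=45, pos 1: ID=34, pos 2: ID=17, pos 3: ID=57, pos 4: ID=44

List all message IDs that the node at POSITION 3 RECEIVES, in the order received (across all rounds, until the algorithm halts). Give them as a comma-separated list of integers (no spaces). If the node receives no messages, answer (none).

Round 1: pos1(id34) recv 45: fwd; pos2(id17) recv 34: fwd; pos3(id57) recv 17: drop; pos4(id44) recv 57: fwd; pos0(id45) recv 44: drop
Round 2: pos2(id17) recv 45: fwd; pos3(id57) recv 34: drop; pos0(id45) recv 57: fwd
Round 3: pos3(id57) recv 45: drop; pos1(id34) recv 57: fwd
Round 4: pos2(id17) recv 57: fwd
Round 5: pos3(id57) recv 57: ELECTED

Answer: 17,34,45,57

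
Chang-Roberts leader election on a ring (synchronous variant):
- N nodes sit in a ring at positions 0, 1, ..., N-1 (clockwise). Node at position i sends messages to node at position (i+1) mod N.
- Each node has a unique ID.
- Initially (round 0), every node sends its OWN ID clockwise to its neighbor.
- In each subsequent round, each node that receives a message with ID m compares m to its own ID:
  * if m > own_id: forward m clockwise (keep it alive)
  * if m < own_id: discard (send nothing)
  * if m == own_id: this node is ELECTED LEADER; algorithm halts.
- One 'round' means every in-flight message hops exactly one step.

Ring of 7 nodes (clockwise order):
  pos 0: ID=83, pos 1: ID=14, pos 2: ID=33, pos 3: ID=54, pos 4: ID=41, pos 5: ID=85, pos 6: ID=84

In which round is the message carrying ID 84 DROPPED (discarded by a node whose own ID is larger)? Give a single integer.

Answer: 6

Derivation:
Round 1: pos1(id14) recv 83: fwd; pos2(id33) recv 14: drop; pos3(id54) recv 33: drop; pos4(id41) recv 54: fwd; pos5(id85) recv 41: drop; pos6(id84) recv 85: fwd; pos0(id83) recv 84: fwd
Round 2: pos2(id33) recv 83: fwd; pos5(id85) recv 54: drop; pos0(id83) recv 85: fwd; pos1(id14) recv 84: fwd
Round 3: pos3(id54) recv 83: fwd; pos1(id14) recv 85: fwd; pos2(id33) recv 84: fwd
Round 4: pos4(id41) recv 83: fwd; pos2(id33) recv 85: fwd; pos3(id54) recv 84: fwd
Round 5: pos5(id85) recv 83: drop; pos3(id54) recv 85: fwd; pos4(id41) recv 84: fwd
Round 6: pos4(id41) recv 85: fwd; pos5(id85) recv 84: drop
Round 7: pos5(id85) recv 85: ELECTED
Message ID 84 originates at pos 6; dropped at pos 5 in round 6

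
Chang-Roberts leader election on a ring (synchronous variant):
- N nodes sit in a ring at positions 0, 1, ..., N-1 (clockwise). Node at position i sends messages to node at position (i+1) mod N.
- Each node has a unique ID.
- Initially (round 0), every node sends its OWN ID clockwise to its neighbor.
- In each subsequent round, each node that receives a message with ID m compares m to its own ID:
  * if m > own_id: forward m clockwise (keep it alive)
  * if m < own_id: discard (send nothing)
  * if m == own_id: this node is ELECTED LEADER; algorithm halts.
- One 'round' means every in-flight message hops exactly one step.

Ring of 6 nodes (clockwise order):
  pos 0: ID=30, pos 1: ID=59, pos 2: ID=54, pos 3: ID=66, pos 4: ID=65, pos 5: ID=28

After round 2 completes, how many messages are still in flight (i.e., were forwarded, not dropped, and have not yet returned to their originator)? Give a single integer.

Answer: 2

Derivation:
Round 1: pos1(id59) recv 30: drop; pos2(id54) recv 59: fwd; pos3(id66) recv 54: drop; pos4(id65) recv 66: fwd; pos5(id28) recv 65: fwd; pos0(id30) recv 28: drop
Round 2: pos3(id66) recv 59: drop; pos5(id28) recv 66: fwd; pos0(id30) recv 65: fwd
After round 2: 2 messages still in flight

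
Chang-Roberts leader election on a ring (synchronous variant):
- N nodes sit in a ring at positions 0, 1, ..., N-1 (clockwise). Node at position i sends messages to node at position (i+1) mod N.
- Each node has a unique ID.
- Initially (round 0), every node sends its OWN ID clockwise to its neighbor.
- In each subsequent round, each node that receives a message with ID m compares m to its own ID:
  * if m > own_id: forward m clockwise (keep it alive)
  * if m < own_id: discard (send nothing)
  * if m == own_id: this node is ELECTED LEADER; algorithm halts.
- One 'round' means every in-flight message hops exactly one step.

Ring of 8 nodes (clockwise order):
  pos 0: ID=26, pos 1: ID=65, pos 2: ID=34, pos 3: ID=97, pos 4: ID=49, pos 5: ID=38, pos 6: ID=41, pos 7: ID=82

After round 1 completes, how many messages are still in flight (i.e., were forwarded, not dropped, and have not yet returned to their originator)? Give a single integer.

Answer: 4

Derivation:
Round 1: pos1(id65) recv 26: drop; pos2(id34) recv 65: fwd; pos3(id97) recv 34: drop; pos4(id49) recv 97: fwd; pos5(id38) recv 49: fwd; pos6(id41) recv 38: drop; pos7(id82) recv 41: drop; pos0(id26) recv 82: fwd
After round 1: 4 messages still in flight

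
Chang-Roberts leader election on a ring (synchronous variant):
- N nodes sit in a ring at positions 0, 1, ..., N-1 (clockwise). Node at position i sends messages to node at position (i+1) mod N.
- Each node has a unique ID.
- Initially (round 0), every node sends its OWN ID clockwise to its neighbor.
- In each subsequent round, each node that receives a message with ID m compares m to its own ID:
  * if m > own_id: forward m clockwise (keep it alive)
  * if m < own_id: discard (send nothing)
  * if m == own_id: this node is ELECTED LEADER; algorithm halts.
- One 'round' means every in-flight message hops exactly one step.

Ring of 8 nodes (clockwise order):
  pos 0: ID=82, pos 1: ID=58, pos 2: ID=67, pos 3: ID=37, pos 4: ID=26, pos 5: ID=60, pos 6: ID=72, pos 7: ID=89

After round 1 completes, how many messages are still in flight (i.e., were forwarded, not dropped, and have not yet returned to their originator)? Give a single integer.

Answer: 4

Derivation:
Round 1: pos1(id58) recv 82: fwd; pos2(id67) recv 58: drop; pos3(id37) recv 67: fwd; pos4(id26) recv 37: fwd; pos5(id60) recv 26: drop; pos6(id72) recv 60: drop; pos7(id89) recv 72: drop; pos0(id82) recv 89: fwd
After round 1: 4 messages still in flight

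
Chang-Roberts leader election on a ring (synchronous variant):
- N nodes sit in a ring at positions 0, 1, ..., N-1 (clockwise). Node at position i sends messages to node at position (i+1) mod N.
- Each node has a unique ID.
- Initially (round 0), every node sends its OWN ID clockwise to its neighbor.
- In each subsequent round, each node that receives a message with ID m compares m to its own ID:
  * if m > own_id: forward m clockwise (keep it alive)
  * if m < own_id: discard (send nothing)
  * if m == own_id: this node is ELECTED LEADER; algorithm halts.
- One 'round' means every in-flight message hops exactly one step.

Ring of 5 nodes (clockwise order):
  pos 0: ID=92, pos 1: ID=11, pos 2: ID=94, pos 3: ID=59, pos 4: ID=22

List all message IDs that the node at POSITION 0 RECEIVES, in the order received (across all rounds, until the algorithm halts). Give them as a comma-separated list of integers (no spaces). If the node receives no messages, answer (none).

Round 1: pos1(id11) recv 92: fwd; pos2(id94) recv 11: drop; pos3(id59) recv 94: fwd; pos4(id22) recv 59: fwd; pos0(id92) recv 22: drop
Round 2: pos2(id94) recv 92: drop; pos4(id22) recv 94: fwd; pos0(id92) recv 59: drop
Round 3: pos0(id92) recv 94: fwd
Round 4: pos1(id11) recv 94: fwd
Round 5: pos2(id94) recv 94: ELECTED

Answer: 22,59,94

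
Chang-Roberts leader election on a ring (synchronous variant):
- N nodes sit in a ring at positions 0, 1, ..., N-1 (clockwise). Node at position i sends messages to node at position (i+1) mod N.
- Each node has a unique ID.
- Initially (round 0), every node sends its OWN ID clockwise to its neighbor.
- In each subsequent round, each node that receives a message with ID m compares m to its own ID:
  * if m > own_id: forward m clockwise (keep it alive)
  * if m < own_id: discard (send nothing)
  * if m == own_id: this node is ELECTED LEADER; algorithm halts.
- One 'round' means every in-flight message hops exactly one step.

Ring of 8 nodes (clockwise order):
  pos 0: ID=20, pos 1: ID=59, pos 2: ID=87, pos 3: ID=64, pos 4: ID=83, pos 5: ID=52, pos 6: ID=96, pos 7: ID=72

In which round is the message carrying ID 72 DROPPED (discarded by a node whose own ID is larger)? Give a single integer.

Answer: 3

Derivation:
Round 1: pos1(id59) recv 20: drop; pos2(id87) recv 59: drop; pos3(id64) recv 87: fwd; pos4(id83) recv 64: drop; pos5(id52) recv 83: fwd; pos6(id96) recv 52: drop; pos7(id72) recv 96: fwd; pos0(id20) recv 72: fwd
Round 2: pos4(id83) recv 87: fwd; pos6(id96) recv 83: drop; pos0(id20) recv 96: fwd; pos1(id59) recv 72: fwd
Round 3: pos5(id52) recv 87: fwd; pos1(id59) recv 96: fwd; pos2(id87) recv 72: drop
Round 4: pos6(id96) recv 87: drop; pos2(id87) recv 96: fwd
Round 5: pos3(id64) recv 96: fwd
Round 6: pos4(id83) recv 96: fwd
Round 7: pos5(id52) recv 96: fwd
Round 8: pos6(id96) recv 96: ELECTED
Message ID 72 originates at pos 7; dropped at pos 2 in round 3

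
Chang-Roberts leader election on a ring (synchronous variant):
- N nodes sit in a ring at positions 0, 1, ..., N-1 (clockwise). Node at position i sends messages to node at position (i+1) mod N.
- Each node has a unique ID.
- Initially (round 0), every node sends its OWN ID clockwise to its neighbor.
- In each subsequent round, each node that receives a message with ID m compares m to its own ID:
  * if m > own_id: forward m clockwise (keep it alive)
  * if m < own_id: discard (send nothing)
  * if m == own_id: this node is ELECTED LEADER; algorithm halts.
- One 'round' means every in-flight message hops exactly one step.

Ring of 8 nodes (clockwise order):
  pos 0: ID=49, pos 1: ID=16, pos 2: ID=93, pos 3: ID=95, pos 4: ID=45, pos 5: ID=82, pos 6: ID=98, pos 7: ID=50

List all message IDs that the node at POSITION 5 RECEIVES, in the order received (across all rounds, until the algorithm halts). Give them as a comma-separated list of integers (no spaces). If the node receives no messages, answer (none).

Answer: 45,95,98

Derivation:
Round 1: pos1(id16) recv 49: fwd; pos2(id93) recv 16: drop; pos3(id95) recv 93: drop; pos4(id45) recv 95: fwd; pos5(id82) recv 45: drop; pos6(id98) recv 82: drop; pos7(id50) recv 98: fwd; pos0(id49) recv 50: fwd
Round 2: pos2(id93) recv 49: drop; pos5(id82) recv 95: fwd; pos0(id49) recv 98: fwd; pos1(id16) recv 50: fwd
Round 3: pos6(id98) recv 95: drop; pos1(id16) recv 98: fwd; pos2(id93) recv 50: drop
Round 4: pos2(id93) recv 98: fwd
Round 5: pos3(id95) recv 98: fwd
Round 6: pos4(id45) recv 98: fwd
Round 7: pos5(id82) recv 98: fwd
Round 8: pos6(id98) recv 98: ELECTED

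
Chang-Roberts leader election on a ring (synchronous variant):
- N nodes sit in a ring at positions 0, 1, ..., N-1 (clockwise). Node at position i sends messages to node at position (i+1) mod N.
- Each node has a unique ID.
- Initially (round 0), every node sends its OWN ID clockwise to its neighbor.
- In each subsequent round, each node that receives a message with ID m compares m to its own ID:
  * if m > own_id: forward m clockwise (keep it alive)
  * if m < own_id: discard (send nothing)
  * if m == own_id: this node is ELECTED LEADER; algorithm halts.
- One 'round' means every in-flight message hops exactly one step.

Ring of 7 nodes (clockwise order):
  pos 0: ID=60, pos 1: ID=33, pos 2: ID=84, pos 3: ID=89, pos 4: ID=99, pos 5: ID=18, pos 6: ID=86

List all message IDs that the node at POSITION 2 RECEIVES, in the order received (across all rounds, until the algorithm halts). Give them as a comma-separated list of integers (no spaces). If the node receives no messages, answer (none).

Answer: 33,60,86,99

Derivation:
Round 1: pos1(id33) recv 60: fwd; pos2(id84) recv 33: drop; pos3(id89) recv 84: drop; pos4(id99) recv 89: drop; pos5(id18) recv 99: fwd; pos6(id86) recv 18: drop; pos0(id60) recv 86: fwd
Round 2: pos2(id84) recv 60: drop; pos6(id86) recv 99: fwd; pos1(id33) recv 86: fwd
Round 3: pos0(id60) recv 99: fwd; pos2(id84) recv 86: fwd
Round 4: pos1(id33) recv 99: fwd; pos3(id89) recv 86: drop
Round 5: pos2(id84) recv 99: fwd
Round 6: pos3(id89) recv 99: fwd
Round 7: pos4(id99) recv 99: ELECTED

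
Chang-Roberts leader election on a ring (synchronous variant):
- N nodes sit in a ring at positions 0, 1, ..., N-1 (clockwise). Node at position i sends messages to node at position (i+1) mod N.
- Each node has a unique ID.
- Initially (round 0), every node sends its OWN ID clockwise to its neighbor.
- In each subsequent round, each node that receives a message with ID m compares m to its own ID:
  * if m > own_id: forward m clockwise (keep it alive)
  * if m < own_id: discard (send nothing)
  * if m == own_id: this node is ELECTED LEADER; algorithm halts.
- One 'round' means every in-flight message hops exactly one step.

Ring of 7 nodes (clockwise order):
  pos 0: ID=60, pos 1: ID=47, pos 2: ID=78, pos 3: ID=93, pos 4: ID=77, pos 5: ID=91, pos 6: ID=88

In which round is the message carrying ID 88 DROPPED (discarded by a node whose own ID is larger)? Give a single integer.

Answer: 4

Derivation:
Round 1: pos1(id47) recv 60: fwd; pos2(id78) recv 47: drop; pos3(id93) recv 78: drop; pos4(id77) recv 93: fwd; pos5(id91) recv 77: drop; pos6(id88) recv 91: fwd; pos0(id60) recv 88: fwd
Round 2: pos2(id78) recv 60: drop; pos5(id91) recv 93: fwd; pos0(id60) recv 91: fwd; pos1(id47) recv 88: fwd
Round 3: pos6(id88) recv 93: fwd; pos1(id47) recv 91: fwd; pos2(id78) recv 88: fwd
Round 4: pos0(id60) recv 93: fwd; pos2(id78) recv 91: fwd; pos3(id93) recv 88: drop
Round 5: pos1(id47) recv 93: fwd; pos3(id93) recv 91: drop
Round 6: pos2(id78) recv 93: fwd
Round 7: pos3(id93) recv 93: ELECTED
Message ID 88 originates at pos 6; dropped at pos 3 in round 4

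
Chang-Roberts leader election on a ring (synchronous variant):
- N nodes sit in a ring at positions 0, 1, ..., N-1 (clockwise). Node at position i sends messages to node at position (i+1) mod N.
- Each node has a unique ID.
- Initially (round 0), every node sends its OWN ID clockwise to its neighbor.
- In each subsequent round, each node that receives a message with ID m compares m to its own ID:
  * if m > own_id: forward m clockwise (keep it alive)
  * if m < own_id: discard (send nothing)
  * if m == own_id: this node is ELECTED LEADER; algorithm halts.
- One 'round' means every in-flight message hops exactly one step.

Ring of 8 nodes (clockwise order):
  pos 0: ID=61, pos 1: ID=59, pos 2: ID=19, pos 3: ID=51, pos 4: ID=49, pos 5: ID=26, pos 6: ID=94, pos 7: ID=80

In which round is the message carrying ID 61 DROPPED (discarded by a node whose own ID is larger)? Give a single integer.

Answer: 6

Derivation:
Round 1: pos1(id59) recv 61: fwd; pos2(id19) recv 59: fwd; pos3(id51) recv 19: drop; pos4(id49) recv 51: fwd; pos5(id26) recv 49: fwd; pos6(id94) recv 26: drop; pos7(id80) recv 94: fwd; pos0(id61) recv 80: fwd
Round 2: pos2(id19) recv 61: fwd; pos3(id51) recv 59: fwd; pos5(id26) recv 51: fwd; pos6(id94) recv 49: drop; pos0(id61) recv 94: fwd; pos1(id59) recv 80: fwd
Round 3: pos3(id51) recv 61: fwd; pos4(id49) recv 59: fwd; pos6(id94) recv 51: drop; pos1(id59) recv 94: fwd; pos2(id19) recv 80: fwd
Round 4: pos4(id49) recv 61: fwd; pos5(id26) recv 59: fwd; pos2(id19) recv 94: fwd; pos3(id51) recv 80: fwd
Round 5: pos5(id26) recv 61: fwd; pos6(id94) recv 59: drop; pos3(id51) recv 94: fwd; pos4(id49) recv 80: fwd
Round 6: pos6(id94) recv 61: drop; pos4(id49) recv 94: fwd; pos5(id26) recv 80: fwd
Round 7: pos5(id26) recv 94: fwd; pos6(id94) recv 80: drop
Round 8: pos6(id94) recv 94: ELECTED
Message ID 61 originates at pos 0; dropped at pos 6 in round 6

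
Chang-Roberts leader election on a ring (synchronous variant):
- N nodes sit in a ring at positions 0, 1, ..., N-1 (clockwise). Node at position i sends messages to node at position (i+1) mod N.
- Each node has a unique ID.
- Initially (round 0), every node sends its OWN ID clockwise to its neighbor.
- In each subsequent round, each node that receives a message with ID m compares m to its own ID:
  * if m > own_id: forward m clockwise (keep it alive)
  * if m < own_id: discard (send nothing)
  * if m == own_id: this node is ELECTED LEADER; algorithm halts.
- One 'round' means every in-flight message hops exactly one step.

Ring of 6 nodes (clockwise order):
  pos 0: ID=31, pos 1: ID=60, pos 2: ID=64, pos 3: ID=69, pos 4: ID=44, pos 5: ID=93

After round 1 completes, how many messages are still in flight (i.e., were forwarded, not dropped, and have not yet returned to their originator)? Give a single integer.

Answer: 2

Derivation:
Round 1: pos1(id60) recv 31: drop; pos2(id64) recv 60: drop; pos3(id69) recv 64: drop; pos4(id44) recv 69: fwd; pos5(id93) recv 44: drop; pos0(id31) recv 93: fwd
After round 1: 2 messages still in flight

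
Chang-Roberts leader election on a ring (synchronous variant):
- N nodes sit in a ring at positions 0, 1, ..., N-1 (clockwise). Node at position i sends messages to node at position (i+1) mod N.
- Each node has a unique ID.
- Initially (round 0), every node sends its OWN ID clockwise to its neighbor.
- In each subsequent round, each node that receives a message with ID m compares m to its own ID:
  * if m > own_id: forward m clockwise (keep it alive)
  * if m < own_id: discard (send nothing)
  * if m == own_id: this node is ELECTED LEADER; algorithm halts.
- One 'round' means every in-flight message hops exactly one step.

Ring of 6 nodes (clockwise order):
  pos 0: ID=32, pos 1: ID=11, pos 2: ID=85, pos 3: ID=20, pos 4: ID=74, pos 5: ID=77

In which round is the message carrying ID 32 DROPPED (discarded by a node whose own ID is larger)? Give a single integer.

Round 1: pos1(id11) recv 32: fwd; pos2(id85) recv 11: drop; pos3(id20) recv 85: fwd; pos4(id74) recv 20: drop; pos5(id77) recv 74: drop; pos0(id32) recv 77: fwd
Round 2: pos2(id85) recv 32: drop; pos4(id74) recv 85: fwd; pos1(id11) recv 77: fwd
Round 3: pos5(id77) recv 85: fwd; pos2(id85) recv 77: drop
Round 4: pos0(id32) recv 85: fwd
Round 5: pos1(id11) recv 85: fwd
Round 6: pos2(id85) recv 85: ELECTED
Message ID 32 originates at pos 0; dropped at pos 2 in round 2

Answer: 2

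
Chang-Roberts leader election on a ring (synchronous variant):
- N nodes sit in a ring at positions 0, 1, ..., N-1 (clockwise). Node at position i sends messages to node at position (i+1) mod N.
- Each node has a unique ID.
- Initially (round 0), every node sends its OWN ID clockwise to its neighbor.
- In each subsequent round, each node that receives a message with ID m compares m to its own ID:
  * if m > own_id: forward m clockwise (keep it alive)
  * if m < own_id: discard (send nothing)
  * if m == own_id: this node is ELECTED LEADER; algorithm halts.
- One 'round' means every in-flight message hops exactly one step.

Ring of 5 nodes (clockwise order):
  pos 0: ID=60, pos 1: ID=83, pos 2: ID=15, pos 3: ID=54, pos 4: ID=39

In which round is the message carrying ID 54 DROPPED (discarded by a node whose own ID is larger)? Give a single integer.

Round 1: pos1(id83) recv 60: drop; pos2(id15) recv 83: fwd; pos3(id54) recv 15: drop; pos4(id39) recv 54: fwd; pos0(id60) recv 39: drop
Round 2: pos3(id54) recv 83: fwd; pos0(id60) recv 54: drop
Round 3: pos4(id39) recv 83: fwd
Round 4: pos0(id60) recv 83: fwd
Round 5: pos1(id83) recv 83: ELECTED
Message ID 54 originates at pos 3; dropped at pos 0 in round 2

Answer: 2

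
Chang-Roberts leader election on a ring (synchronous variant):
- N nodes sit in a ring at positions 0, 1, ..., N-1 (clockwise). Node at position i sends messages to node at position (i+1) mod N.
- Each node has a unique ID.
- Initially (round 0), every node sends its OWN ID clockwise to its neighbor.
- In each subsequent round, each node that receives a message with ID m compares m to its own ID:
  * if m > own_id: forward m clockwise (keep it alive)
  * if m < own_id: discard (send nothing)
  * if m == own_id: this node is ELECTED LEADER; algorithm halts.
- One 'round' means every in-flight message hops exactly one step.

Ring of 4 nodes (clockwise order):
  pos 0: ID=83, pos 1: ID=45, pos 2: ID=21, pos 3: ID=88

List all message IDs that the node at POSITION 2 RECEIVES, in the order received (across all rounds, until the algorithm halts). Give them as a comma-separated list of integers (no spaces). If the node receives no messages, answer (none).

Round 1: pos1(id45) recv 83: fwd; pos2(id21) recv 45: fwd; pos3(id88) recv 21: drop; pos0(id83) recv 88: fwd
Round 2: pos2(id21) recv 83: fwd; pos3(id88) recv 45: drop; pos1(id45) recv 88: fwd
Round 3: pos3(id88) recv 83: drop; pos2(id21) recv 88: fwd
Round 4: pos3(id88) recv 88: ELECTED

Answer: 45,83,88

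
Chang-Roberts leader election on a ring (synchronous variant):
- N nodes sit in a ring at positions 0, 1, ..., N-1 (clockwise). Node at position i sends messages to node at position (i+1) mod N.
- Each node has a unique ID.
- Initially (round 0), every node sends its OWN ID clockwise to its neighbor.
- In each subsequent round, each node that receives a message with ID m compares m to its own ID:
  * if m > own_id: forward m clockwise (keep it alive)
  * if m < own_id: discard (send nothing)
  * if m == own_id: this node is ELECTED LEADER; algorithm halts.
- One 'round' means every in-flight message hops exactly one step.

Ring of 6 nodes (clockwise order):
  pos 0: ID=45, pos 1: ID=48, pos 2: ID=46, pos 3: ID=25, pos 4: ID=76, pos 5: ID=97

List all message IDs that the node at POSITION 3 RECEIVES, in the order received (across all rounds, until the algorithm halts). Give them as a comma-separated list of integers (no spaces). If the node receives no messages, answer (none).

Round 1: pos1(id48) recv 45: drop; pos2(id46) recv 48: fwd; pos3(id25) recv 46: fwd; pos4(id76) recv 25: drop; pos5(id97) recv 76: drop; pos0(id45) recv 97: fwd
Round 2: pos3(id25) recv 48: fwd; pos4(id76) recv 46: drop; pos1(id48) recv 97: fwd
Round 3: pos4(id76) recv 48: drop; pos2(id46) recv 97: fwd
Round 4: pos3(id25) recv 97: fwd
Round 5: pos4(id76) recv 97: fwd
Round 6: pos5(id97) recv 97: ELECTED

Answer: 46,48,97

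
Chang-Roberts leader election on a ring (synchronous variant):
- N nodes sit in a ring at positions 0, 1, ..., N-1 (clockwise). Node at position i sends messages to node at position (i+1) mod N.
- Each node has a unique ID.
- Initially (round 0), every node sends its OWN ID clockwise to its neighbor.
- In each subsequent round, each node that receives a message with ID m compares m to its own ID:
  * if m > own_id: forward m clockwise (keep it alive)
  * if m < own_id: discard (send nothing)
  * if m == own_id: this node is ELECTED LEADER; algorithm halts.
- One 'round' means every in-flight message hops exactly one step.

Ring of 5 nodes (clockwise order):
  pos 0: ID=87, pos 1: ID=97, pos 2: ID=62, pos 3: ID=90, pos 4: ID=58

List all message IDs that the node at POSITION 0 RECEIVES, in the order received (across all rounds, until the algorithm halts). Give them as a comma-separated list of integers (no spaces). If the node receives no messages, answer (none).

Answer: 58,90,97

Derivation:
Round 1: pos1(id97) recv 87: drop; pos2(id62) recv 97: fwd; pos3(id90) recv 62: drop; pos4(id58) recv 90: fwd; pos0(id87) recv 58: drop
Round 2: pos3(id90) recv 97: fwd; pos0(id87) recv 90: fwd
Round 3: pos4(id58) recv 97: fwd; pos1(id97) recv 90: drop
Round 4: pos0(id87) recv 97: fwd
Round 5: pos1(id97) recv 97: ELECTED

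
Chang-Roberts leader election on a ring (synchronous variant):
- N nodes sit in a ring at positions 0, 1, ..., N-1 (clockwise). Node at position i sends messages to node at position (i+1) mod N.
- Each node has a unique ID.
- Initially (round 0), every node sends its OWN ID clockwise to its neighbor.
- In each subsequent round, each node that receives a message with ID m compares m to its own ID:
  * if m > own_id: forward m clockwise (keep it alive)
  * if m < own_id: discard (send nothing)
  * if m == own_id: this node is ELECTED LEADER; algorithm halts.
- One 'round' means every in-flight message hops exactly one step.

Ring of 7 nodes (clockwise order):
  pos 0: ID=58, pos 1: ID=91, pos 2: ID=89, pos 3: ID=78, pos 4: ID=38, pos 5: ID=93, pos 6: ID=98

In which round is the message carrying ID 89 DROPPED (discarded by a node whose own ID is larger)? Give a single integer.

Answer: 3

Derivation:
Round 1: pos1(id91) recv 58: drop; pos2(id89) recv 91: fwd; pos3(id78) recv 89: fwd; pos4(id38) recv 78: fwd; pos5(id93) recv 38: drop; pos6(id98) recv 93: drop; pos0(id58) recv 98: fwd
Round 2: pos3(id78) recv 91: fwd; pos4(id38) recv 89: fwd; pos5(id93) recv 78: drop; pos1(id91) recv 98: fwd
Round 3: pos4(id38) recv 91: fwd; pos5(id93) recv 89: drop; pos2(id89) recv 98: fwd
Round 4: pos5(id93) recv 91: drop; pos3(id78) recv 98: fwd
Round 5: pos4(id38) recv 98: fwd
Round 6: pos5(id93) recv 98: fwd
Round 7: pos6(id98) recv 98: ELECTED
Message ID 89 originates at pos 2; dropped at pos 5 in round 3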